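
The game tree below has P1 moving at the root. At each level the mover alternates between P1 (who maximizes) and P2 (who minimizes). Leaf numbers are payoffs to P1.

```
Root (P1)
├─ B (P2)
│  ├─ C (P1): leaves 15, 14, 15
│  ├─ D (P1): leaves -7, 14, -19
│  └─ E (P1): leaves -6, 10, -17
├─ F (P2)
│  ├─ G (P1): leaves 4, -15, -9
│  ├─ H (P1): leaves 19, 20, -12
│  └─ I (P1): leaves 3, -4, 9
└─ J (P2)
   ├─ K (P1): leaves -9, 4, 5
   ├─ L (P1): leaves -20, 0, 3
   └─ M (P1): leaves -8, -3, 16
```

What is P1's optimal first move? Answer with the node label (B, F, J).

B

C (P1): max(15, 14, 15) = 15
D (P1): max(-7, 14, -19) = 14
E (P1): max(-6, 10, -17) = 10
B (P2): min(15, 14, 10) = 10
G (P1): max(4, -15, -9) = 4
H (P1): max(19, 20, -12) = 20
I (P1): max(3, -4, 9) = 9
F (P2): min(4, 20, 9) = 4
K (P1): max(-9, 4, 5) = 5
L (P1): max(-20, 0, 3) = 3
M (P1): max(-8, -3, 16) = 16
J (P2): min(5, 3, 16) = 3
Root (P1): max(10, 4, 3) = 10
P1 picks the child with the highest value: B (value 10).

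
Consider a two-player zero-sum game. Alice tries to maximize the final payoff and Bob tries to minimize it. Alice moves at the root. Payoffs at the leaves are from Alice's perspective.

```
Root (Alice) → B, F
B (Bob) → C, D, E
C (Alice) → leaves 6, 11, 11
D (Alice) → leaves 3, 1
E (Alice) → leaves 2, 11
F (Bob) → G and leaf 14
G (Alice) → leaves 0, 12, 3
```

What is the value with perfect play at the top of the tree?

12

C (Alice): max(6, 11, 11) = 11
D (Alice): max(3, 1) = 3
E (Alice): max(2, 11) = 11
B (Bob): min(11, 3, 11) = 3
G (Alice): max(0, 12, 3) = 12
F (Bob): min(12, 14) = 12
Root (Alice): max(3, 12) = 12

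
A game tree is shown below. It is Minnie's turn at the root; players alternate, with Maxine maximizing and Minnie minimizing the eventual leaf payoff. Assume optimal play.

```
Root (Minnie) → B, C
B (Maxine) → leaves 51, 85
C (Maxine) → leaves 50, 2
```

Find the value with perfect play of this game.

50

B (Maxine): max(51, 85) = 85
C (Maxine): max(50, 2) = 50
Root (Minnie): min(85, 50) = 50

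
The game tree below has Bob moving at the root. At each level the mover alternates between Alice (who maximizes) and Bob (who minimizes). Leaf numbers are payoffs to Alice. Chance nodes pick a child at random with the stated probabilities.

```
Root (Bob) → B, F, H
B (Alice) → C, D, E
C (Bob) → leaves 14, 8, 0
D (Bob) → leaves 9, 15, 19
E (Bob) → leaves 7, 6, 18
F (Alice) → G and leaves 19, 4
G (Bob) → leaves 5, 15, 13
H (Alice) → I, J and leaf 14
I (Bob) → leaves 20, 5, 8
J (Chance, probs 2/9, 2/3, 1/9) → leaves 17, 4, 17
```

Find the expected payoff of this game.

9

C (Bob): min(14, 8, 0) = 0
D (Bob): min(9, 15, 19) = 9
E (Bob): min(7, 6, 18) = 6
B (Alice): max(0, 9, 6) = 9
G (Bob): min(5, 15, 13) = 5
F (Alice): max(5, 19, 4) = 19
I (Bob): min(20, 5, 8) = 5
J (Chance): 2/9·17 + 2/3·4 + 1/9·17 = 8.33
H (Alice): max(5, 8.33, 14) = 14
Root (Bob): min(9, 19, 14) = 9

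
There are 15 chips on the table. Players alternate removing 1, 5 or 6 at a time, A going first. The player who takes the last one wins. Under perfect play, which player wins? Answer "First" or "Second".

Second

Mark each pile size as W (mover wins) or L (mover loses):
i:   0  1  2  3  4  5  6  7  8  9 10 11 12 13 14 15
     L  W  L  W  L  W  W  W  W  W  W  L  W  L  W  L
Position 15 is L, so the second player wins.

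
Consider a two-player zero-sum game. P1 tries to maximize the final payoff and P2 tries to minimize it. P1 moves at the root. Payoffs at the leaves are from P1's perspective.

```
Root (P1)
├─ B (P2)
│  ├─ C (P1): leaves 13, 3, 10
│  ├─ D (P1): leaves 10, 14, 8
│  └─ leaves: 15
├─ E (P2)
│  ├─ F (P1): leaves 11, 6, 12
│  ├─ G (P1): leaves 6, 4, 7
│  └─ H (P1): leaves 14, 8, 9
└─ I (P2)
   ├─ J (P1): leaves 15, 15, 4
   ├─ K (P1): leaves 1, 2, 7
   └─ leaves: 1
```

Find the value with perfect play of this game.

13

C (P1): max(13, 3, 10) = 13
D (P1): max(10, 14, 8) = 14
B (P2): min(13, 14, 15) = 13
F (P1): max(11, 6, 12) = 12
G (P1): max(6, 4, 7) = 7
H (P1): max(14, 8, 9) = 14
E (P2): min(12, 7, 14) = 7
J (P1): max(15, 15, 4) = 15
K (P1): max(1, 2, 7) = 7
I (P2): min(15, 7, 1) = 1
Root (P1): max(13, 7, 1) = 13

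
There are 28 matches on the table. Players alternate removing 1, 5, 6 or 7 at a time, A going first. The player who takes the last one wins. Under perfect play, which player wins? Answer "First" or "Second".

Second

i:   0  1  2  3  4  5  6  7  8  9 10 11 12 13 14 15 16 17 18 19 20 21 22 23 24 25 26 27 28
     L  W  L  W  L  W  W  W  W  W  W  W  L  W  L  W  L  W  W  W  W  W  W  W  L  W  L  W  L
Position 28 is L, so the second player wins.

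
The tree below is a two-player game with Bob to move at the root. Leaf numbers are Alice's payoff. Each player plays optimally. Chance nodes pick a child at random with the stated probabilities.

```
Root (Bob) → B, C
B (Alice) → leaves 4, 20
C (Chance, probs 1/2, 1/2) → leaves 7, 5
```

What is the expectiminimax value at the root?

6

B (Alice): max(4, 20) = 20
C (Chance): 1/2·7 + 1/2·5 = 6
Root (Bob): min(20, 6) = 6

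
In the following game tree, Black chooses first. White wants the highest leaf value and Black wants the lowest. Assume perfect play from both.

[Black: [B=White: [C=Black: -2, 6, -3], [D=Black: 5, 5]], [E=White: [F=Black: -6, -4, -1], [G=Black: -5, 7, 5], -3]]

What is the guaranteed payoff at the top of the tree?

C (Black): min(-2, 6, -3) = -3
D (Black): min(5, 5) = 5
B (White): max(-3, 5) = 5
F (Black): min(-6, -4, -1) = -6
G (Black): min(-5, 7, 5) = -5
E (White): max(-6, -5, -3) = -3
Root (Black): min(5, -3) = -3

-3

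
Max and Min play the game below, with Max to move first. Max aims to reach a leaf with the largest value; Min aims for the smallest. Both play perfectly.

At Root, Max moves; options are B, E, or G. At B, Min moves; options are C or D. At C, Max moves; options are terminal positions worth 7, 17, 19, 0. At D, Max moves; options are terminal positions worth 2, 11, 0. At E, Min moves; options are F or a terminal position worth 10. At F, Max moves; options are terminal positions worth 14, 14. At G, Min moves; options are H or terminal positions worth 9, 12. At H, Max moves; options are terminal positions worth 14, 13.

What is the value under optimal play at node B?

C: max(7, 17, 19, 0) = 19
D: max(2, 11, 0) = 11
B: min(19, 11) = 11

11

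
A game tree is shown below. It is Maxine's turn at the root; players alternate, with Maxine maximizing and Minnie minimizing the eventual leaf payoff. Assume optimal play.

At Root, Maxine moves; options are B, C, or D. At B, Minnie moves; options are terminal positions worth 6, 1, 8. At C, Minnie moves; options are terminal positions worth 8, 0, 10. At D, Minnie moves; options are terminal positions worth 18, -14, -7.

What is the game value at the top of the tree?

B (Minnie): min(6, 1, 8) = 1
C (Minnie): min(8, 0, 10) = 0
D (Minnie): min(18, -14, -7) = -14
Root (Maxine): max(1, 0, -14) = 1

1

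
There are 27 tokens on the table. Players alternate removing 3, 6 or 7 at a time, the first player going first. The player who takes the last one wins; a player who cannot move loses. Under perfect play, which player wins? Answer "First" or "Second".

First

Positions where the player to move wins (W) vs loses (L):
i:   0  1  2  3  4  5  6  7  8  9 10 11 12 13 14 15 16 17 18 19 20 21 22 23 24 25 26 27
     L  L  L  W  W  W  W  W  W  W  L  L  L  W  W  W  W  W  W  W  L  L  L  W  W  W  W  W
Position 27 is W, so the first player wins.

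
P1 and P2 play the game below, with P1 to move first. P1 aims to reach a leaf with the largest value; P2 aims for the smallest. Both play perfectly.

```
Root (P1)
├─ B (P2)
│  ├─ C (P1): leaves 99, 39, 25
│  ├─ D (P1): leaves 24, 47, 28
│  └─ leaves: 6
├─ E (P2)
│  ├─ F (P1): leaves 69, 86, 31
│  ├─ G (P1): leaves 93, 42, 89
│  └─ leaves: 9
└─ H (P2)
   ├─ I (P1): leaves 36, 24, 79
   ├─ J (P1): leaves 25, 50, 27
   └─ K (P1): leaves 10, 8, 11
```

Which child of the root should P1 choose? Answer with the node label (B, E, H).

H

C (P1): max(99, 39, 25) = 99
D (P1): max(24, 47, 28) = 47
B (P2): min(99, 47, 6) = 6
F (P1): max(69, 86, 31) = 86
G (P1): max(93, 42, 89) = 93
E (P2): min(86, 93, 9) = 9
I (P1): max(36, 24, 79) = 79
J (P1): max(25, 50, 27) = 50
K (P1): max(10, 8, 11) = 11
H (P2): min(79, 50, 11) = 11
Root (P1): max(6, 9, 11) = 11
P1 picks the child with the highest value: H (value 11).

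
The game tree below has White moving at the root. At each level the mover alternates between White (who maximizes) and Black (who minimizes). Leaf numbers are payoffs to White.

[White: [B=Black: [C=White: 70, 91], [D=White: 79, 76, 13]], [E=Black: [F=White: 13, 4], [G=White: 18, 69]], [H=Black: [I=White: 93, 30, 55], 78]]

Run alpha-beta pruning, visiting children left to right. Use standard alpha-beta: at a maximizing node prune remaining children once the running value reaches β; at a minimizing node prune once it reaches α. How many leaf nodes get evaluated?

11

C [α=-∞,β=+∞]: v=91
D [α=-∞,β=91]: v=79
B [α=-∞,β=+∞]: v=79
F [α=79,β=+∞]: v=13
E [α=79,β=+∞]: v=13 after child 1 ≤ α → α-cutoff, skip 1
I [α=79,β=+∞]: v=93
H [α=79,β=+∞]: v=78
Root [α=-∞,β=+∞]: v=79
Leaves evaluated: 11 of 13.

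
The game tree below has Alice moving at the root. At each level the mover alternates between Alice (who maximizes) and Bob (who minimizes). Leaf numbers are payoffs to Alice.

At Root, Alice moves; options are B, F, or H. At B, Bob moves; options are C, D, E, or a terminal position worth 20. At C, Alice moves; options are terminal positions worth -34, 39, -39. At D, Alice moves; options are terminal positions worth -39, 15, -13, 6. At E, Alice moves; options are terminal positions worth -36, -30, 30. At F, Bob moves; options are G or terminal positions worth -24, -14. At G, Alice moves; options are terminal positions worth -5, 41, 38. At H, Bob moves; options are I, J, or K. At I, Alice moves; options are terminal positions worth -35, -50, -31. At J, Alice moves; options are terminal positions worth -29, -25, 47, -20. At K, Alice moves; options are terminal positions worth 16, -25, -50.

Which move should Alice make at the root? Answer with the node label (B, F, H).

B

C (Alice): max(-34, 39, -39) = 39
D (Alice): max(-39, 15, -13, 6) = 15
E (Alice): max(-36, -30, 30) = 30
B (Bob): min(39, 15, 30, 20) = 15
G (Alice): max(-5, 41, 38) = 41
F (Bob): min(41, -24, -14) = -24
I (Alice): max(-35, -50, -31) = -31
J (Alice): max(-29, -25, 47, -20) = 47
K (Alice): max(16, -25, -50) = 16
H (Bob): min(-31, 47, 16) = -31
Root (Alice): max(15, -24, -31) = 15
Alice picks the child with the highest value: B (value 15).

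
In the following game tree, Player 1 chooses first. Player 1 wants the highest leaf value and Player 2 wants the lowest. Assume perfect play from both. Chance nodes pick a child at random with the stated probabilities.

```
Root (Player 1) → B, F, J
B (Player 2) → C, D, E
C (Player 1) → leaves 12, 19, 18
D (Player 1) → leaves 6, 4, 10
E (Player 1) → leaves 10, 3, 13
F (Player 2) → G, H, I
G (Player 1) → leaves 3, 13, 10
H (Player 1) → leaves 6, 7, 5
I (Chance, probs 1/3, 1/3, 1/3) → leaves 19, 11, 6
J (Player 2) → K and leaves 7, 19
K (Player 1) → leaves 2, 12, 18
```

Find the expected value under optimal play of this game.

C (Player 1): max(12, 19, 18) = 19
D (Player 1): max(6, 4, 10) = 10
E (Player 1): max(10, 3, 13) = 13
B (Player 2): min(19, 10, 13) = 10
G (Player 1): max(3, 13, 10) = 13
H (Player 1): max(6, 7, 5) = 7
I (Chance): 1/3·19 + 1/3·11 + 1/3·6 = 12
F (Player 2): min(13, 7, 12) = 7
K (Player 1): max(2, 12, 18) = 18
J (Player 2): min(18, 7, 19) = 7
Root (Player 1): max(10, 7, 7) = 10

10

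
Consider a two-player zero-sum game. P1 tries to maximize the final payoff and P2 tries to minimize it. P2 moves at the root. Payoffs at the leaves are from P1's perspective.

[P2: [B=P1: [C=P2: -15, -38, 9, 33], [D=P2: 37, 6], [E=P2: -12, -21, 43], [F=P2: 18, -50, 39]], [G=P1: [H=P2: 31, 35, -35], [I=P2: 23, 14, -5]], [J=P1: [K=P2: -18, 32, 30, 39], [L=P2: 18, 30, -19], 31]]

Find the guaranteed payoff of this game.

C (P2): min(-15, -38, 9, 33) = -38
D (P2): min(37, 6) = 6
E (P2): min(-12, -21, 43) = -21
F (P2): min(18, -50, 39) = -50
B (P1): max(-38, 6, -21, -50) = 6
H (P2): min(31, 35, -35) = -35
I (P2): min(23, 14, -5) = -5
G (P1): max(-35, -5) = -5
K (P2): min(-18, 32, 30, 39) = -18
L (P2): min(18, 30, -19) = -19
J (P1): max(-18, -19, 31) = 31
Root (P2): min(6, -5, 31) = -5

-5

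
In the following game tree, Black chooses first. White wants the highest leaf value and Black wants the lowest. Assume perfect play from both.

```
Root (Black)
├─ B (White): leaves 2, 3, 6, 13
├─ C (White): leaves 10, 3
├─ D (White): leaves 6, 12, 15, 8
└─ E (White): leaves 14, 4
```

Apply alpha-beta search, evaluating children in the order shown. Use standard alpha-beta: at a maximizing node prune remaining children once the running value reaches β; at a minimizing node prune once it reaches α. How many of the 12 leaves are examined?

B [α=-∞,β=+∞]: v=13
C [α=-∞,β=13]: v=10
D [α=-∞,β=10]: v=12 after child 2 ≥ β → β-cutoff, skip 2
E [α=-∞,β=10]: v=14 after child 1 ≥ β → β-cutoff, skip 1
Root [α=-∞,β=+∞]: v=10
Leaves evaluated: 9 of 12.

9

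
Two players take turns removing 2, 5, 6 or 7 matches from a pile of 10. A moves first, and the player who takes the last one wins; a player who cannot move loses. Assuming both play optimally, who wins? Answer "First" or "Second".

Positions where the player to move wins (W) vs loses (L):
i:   0  1  2  3  4  5  6  7  8  9 10
     L  L  W  W  L  W  W  W  W  W  W
Position 10 is W, so the first player wins.

First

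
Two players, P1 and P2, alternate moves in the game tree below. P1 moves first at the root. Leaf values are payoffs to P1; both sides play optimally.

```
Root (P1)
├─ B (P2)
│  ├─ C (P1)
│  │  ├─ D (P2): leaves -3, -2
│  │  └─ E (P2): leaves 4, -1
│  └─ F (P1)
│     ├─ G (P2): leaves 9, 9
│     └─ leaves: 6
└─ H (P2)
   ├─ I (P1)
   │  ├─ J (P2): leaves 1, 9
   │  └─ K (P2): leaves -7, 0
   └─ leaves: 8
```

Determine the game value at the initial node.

1

D (P2): min(-3, -2) = -3
E (P2): min(4, -1) = -1
C (P1): max(-3, -1) = -1
G (P2): min(9, 9) = 9
F (P1): max(9, 6) = 9
B (P2): min(-1, 9) = -1
J (P2): min(1, 9) = 1
K (P2): min(-7, 0) = -7
I (P1): max(1, -7) = 1
H (P2): min(1, 8) = 1
Root (P1): max(-1, 1) = 1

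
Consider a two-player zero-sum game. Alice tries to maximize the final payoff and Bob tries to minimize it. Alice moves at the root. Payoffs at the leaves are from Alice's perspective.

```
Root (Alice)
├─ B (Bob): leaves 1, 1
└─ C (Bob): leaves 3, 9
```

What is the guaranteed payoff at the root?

B (Bob): min(1, 1) = 1
C (Bob): min(3, 9) = 3
Root (Alice): max(1, 3) = 3

3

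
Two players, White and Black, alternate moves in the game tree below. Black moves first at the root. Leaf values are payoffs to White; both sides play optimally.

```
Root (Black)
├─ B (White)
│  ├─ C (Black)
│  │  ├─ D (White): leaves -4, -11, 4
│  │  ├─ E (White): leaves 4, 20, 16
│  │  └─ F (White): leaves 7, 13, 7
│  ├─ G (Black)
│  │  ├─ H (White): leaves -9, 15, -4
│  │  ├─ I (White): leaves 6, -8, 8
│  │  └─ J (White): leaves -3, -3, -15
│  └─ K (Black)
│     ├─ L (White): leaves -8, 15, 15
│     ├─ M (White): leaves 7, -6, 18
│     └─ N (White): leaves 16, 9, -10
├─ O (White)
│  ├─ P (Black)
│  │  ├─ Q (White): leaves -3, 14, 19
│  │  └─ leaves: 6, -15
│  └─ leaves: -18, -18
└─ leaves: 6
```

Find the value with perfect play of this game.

-15

D (White): max(-4, -11, 4) = 4
E (White): max(4, 20, 16) = 20
F (White): max(7, 13, 7) = 13
C (Black): min(4, 20, 13) = 4
H (White): max(-9, 15, -4) = 15
I (White): max(6, -8, 8) = 8
J (White): max(-3, -3, -15) = -3
G (Black): min(15, 8, -3) = -3
L (White): max(-8, 15, 15) = 15
M (White): max(7, -6, 18) = 18
N (White): max(16, 9, -10) = 16
K (Black): min(15, 18, 16) = 15
B (White): max(4, -3, 15) = 15
Q (White): max(-3, 14, 19) = 19
P (Black): min(19, 6, -15) = -15
O (White): max(-15, -18, -18) = -15
Root (Black): min(15, -15, 6) = -15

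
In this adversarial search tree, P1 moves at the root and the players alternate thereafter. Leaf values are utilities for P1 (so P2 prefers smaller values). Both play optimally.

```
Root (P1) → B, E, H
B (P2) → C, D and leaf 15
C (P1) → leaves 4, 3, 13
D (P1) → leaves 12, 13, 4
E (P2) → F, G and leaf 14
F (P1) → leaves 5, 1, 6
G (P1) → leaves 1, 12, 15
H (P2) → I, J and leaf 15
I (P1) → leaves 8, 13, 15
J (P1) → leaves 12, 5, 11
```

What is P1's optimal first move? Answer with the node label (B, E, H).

B

C (P1): max(4, 3, 13) = 13
D (P1): max(12, 13, 4) = 13
B (P2): min(13, 13, 15) = 13
F (P1): max(5, 1, 6) = 6
G (P1): max(1, 12, 15) = 15
E (P2): min(6, 15, 14) = 6
I (P1): max(8, 13, 15) = 15
J (P1): max(12, 5, 11) = 12
H (P2): min(15, 12, 15) = 12
Root (P1): max(13, 6, 12) = 13
P1 picks the child with the highest value: B (value 13).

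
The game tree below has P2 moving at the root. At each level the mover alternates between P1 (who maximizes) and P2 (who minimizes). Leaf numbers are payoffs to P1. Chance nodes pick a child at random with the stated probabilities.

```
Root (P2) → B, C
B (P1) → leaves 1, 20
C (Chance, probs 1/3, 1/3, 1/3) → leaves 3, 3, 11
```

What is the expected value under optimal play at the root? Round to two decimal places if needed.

B (P1): max(1, 20) = 20
C (Chance): 1/3·3 + 1/3·3 + 1/3·11 = 5.67
Root (P2): min(20, 5.67) = 5.67

5.67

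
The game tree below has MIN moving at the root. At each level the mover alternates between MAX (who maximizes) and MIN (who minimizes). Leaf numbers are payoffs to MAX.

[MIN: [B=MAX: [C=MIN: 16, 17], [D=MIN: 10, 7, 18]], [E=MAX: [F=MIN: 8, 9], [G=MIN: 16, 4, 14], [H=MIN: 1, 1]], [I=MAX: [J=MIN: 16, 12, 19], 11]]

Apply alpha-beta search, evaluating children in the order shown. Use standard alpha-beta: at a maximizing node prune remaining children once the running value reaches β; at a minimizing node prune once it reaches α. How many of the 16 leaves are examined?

11

C [α=-∞,β=+∞]: v=16
D [α=16,β=+∞]: v=10 after child 1 ≤ α → α-cutoff, skip 2
B [α=-∞,β=+∞]: v=16
F [α=-∞,β=16]: v=8
G [α=8,β=16]: v=4 after child 2 ≤ α → α-cutoff, skip 1
H [α=8,β=16]: v=1 after child 1 ≤ α → α-cutoff, skip 1
E [α=-∞,β=16]: v=8
J [α=-∞,β=8]: v=12
I [α=-∞,β=8]: v=12 after child 1 ≥ β → β-cutoff, skip 1
Root [α=-∞,β=+∞]: v=8
Leaves evaluated: 11 of 16.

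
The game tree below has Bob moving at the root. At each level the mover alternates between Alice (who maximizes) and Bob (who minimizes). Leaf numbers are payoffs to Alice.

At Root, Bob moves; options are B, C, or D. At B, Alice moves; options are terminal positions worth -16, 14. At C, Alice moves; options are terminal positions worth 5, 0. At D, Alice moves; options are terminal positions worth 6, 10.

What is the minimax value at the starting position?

5

B (Alice): max(-16, 14) = 14
C (Alice): max(5, 0) = 5
D (Alice): max(6, 10) = 10
Root (Bob): min(14, 5, 10) = 5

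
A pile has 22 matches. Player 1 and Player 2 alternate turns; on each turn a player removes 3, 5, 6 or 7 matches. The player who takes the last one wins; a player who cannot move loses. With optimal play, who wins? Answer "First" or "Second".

Second

Mark each pile size as W (mover wins) or L (mover loses):
i:   0  1  2  3  4  5  6  7  8  9 10 11 12 13 14 15 16 17 18 19 20 21 22
     L  L  L  W  W  W  W  W  W  W  L  L  L  W  W  W  W  W  W  W  L  L  L
Position 22 is L, so the second player wins.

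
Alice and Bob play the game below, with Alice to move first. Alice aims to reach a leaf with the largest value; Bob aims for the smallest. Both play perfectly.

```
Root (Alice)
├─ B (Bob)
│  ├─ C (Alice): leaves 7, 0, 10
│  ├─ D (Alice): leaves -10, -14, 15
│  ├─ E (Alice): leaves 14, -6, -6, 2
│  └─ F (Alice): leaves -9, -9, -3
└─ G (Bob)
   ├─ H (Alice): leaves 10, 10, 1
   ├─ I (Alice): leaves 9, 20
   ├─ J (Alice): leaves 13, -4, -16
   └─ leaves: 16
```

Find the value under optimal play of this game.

10

C (Alice): max(7, 0, 10) = 10
D (Alice): max(-10, -14, 15) = 15
E (Alice): max(14, -6, -6, 2) = 14
F (Alice): max(-9, -9, -3) = -3
B (Bob): min(10, 15, 14, -3) = -3
H (Alice): max(10, 10, 1) = 10
I (Alice): max(9, 20) = 20
J (Alice): max(13, -4, -16) = 13
G (Bob): min(10, 20, 13, 16) = 10
Root (Alice): max(-3, 10) = 10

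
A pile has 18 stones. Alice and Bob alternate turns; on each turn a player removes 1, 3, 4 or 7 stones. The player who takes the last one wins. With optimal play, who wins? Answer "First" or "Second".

Positions where the player to move wins (W) vs loses (L):
i:   0  1  2  3  4  5  6  7  8  9 10 11 12 13 14 15 16 17 18
     L  W  L  W  W  W  W  W  L  W  L  W  W  W  W  W  L  W  L
Position 18 is L, so the second player wins.

Second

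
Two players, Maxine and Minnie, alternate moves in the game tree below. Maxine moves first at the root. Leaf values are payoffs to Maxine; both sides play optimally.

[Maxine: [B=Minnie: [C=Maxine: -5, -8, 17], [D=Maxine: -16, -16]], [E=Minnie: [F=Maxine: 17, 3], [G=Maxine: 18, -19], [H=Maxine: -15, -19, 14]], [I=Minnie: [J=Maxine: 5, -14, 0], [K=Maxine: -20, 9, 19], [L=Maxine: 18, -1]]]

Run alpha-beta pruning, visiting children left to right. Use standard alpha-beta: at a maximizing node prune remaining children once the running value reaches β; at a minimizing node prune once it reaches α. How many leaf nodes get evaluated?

C [α=-∞,β=+∞]: v=17
D [α=-∞,β=17]: v=-16
B [α=-∞,β=+∞]: v=-16
F [α=-16,β=+∞]: v=17
G [α=-16,β=17]: v=18 after child 1 ≥ β → β-cutoff, skip 1
H [α=-16,β=17]: v=14
E [α=-16,β=+∞]: v=14
J [α=14,β=+∞]: v=5
I [α=14,β=+∞]: v=5 after child 1 ≤ α → α-cutoff, skip 2
Root [α=-∞,β=+∞]: v=14
Leaves evaluated: 14 of 20.

14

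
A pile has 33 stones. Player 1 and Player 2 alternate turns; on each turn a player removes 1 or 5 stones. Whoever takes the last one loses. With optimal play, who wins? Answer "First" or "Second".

Second

Positions where the player to move wins (W) vs loses (L):
i:   0  1  2  3  4  5  6  7  8  9 10 11 12 13 14 15 16 17 18 19 20 21 22 23 24 25 26 27 28 29 30 31 32 33
     W  L  W  L  W  L  W  L  W  L  W  L  W  L  W  L  W  L  W  L  W  L  W  L  W  L  W  L  W  L  W  L  W  L
Position 33 is L, so the second player wins.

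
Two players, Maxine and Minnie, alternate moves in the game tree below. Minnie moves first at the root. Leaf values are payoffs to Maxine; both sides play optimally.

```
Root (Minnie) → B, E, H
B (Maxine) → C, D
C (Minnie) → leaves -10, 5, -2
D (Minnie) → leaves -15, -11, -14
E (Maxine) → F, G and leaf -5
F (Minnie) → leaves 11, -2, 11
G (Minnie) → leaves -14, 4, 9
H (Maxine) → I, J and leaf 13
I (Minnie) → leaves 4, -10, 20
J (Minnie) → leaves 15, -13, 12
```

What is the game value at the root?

C (Minnie): min(-10, 5, -2) = -10
D (Minnie): min(-15, -11, -14) = -15
B (Maxine): max(-10, -15) = -10
F (Minnie): min(11, -2, 11) = -2
G (Minnie): min(-14, 4, 9) = -14
E (Maxine): max(-2, -14, -5) = -2
I (Minnie): min(4, -10, 20) = -10
J (Minnie): min(15, -13, 12) = -13
H (Maxine): max(-10, -13, 13) = 13
Root (Minnie): min(-10, -2, 13) = -10

-10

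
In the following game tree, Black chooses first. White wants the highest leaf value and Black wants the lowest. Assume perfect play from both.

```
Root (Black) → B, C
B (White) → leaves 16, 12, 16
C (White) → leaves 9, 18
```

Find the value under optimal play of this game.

16

B (White): max(16, 12, 16) = 16
C (White): max(9, 18) = 18
Root (Black): min(16, 18) = 16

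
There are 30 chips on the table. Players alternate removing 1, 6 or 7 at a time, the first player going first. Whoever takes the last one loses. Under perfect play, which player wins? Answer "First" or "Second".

Positions where the player to move wins (W) vs loses (L):
i:   0  1  2  3  4  5  6  7  8  9 10 11 12 13 14 15 16 17 18 19 20 21 22 23 24 25 26 27 28 29 30
     W  L  W  L  W  L  W  W  W  W  W  W  W  L  W  L  W  L  W  W  W  W  W  W  W  L  W  L  W  L  W
Position 30 is W, so the first player wins.

First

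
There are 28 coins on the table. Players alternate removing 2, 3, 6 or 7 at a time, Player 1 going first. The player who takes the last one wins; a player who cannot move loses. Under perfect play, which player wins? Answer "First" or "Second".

W/L table (W = player to move can force a win):
i:   0  1  2  3  4  5  6  7  8  9 10 11 12 13 14 15 16 17 18 19 20 21 22 23 24 25 26 27 28
     L  L  W  W  W  L  W  W  W  L  L  W  W  W  L  W  W  W  L  L  W  W  W  L  W  W  W  L  L
Position 28 is L, so the second player wins.

Second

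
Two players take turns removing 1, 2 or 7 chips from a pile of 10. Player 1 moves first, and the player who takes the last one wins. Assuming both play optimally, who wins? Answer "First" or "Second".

First

i:   0  1  2  3  4  5  6  7  8  9 10
     L  W  W  L  W  W  L  W  W  L  W
Position 10 is W, so the first player wins.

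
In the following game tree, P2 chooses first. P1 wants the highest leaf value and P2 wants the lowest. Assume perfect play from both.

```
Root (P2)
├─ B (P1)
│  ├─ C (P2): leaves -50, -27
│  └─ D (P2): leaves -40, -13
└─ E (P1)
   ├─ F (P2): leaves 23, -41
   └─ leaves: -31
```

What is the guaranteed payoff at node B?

C: min(-50, -27) = -50
D: min(-40, -13) = -40
B: max(-50, -40) = -40

-40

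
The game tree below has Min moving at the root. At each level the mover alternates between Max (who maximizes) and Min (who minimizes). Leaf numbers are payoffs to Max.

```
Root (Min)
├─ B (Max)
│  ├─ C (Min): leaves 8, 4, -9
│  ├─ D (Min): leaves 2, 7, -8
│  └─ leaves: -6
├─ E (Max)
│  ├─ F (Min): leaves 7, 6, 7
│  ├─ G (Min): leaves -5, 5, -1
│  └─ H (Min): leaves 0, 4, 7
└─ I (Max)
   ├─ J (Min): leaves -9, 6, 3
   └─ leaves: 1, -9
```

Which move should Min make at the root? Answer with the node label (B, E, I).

B

C (Min): min(8, 4, -9) = -9
D (Min): min(2, 7, -8) = -8
B (Max): max(-9, -8, -6) = -6
F (Min): min(7, 6, 7) = 6
G (Min): min(-5, 5, -1) = -5
H (Min): min(0, 4, 7) = 0
E (Max): max(6, -5, 0) = 6
J (Min): min(-9, 6, 3) = -9
I (Max): max(-9, 1, -9) = 1
Root (Min): min(-6, 6, 1) = -6
Min picks the child with the lowest value: B (value -6).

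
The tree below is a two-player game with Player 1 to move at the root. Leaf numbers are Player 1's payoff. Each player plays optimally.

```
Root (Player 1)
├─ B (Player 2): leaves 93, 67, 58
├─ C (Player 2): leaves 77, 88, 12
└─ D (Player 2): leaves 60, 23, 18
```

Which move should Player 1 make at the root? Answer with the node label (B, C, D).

B

B (Player 2): min(93, 67, 58) = 58
C (Player 2): min(77, 88, 12) = 12
D (Player 2): min(60, 23, 18) = 18
Root (Player 1): max(58, 12, 18) = 58
Player 1 picks the child with the highest value: B (value 58).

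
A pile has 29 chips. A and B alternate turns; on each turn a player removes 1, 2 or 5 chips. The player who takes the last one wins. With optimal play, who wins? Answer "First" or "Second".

Positions where the player to move wins (W) vs loses (L):
i:   0  1  2  3  4  5  6  7  8  9 10 11 12 13 14 15 16 17 18 19 20 21 22 23 24 25 26 27 28 29
     L  W  W  L  W  W  L  W  W  L  W  W  L  W  W  L  W  W  L  W  W  L  W  W  L  W  W  L  W  W
Position 29 is W, so the first player wins.

First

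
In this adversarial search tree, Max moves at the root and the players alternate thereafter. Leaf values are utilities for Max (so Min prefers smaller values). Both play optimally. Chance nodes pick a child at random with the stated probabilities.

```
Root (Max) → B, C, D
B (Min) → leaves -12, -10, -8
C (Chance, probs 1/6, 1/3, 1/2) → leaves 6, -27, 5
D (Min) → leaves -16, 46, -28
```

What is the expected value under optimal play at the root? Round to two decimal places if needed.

B (Min): min(-12, -10, -8) = -12
C (Chance): 1/6·6 + 1/3·-27 + 1/2·5 = -5.5
D (Min): min(-16, 46, -28) = -28
Root (Max): max(-12, -5.5, -28) = -5.5

-5.5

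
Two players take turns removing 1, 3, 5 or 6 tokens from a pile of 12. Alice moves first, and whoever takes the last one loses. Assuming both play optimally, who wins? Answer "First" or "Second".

Positions where the player to move wins (W) vs loses (L):
i:   0  1  2  3  4  5  6  7  8  9 10 11 12
     W  L  W  L  W  L  W  W  W  W  W  W  L
Position 12 is L, so the second player wins.

Second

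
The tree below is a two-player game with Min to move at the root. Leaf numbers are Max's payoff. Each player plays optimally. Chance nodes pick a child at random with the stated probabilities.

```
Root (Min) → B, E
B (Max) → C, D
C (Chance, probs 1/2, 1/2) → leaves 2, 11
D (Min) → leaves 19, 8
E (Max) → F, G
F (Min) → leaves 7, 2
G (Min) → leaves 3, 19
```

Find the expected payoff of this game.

3

C (Chance): 1/2·2 + 1/2·11 = 6.5
D (Min): min(19, 8) = 8
B (Max): max(6.5, 8) = 8
F (Min): min(7, 2) = 2
G (Min): min(3, 19) = 3
E (Max): max(2, 3) = 3
Root (Min): min(8, 3) = 3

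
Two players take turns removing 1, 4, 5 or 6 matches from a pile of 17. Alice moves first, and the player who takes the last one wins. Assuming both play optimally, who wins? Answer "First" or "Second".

First

Mark each pile size as W (mover wins) or L (mover loses):
i:   0  1  2  3  4  5  6  7  8  9 10 11 12 13 14 15 16 17
     L  W  L  W  W  W  W  W  W  L  W  L  W  W  W  W  W  W
Position 17 is W, so the first player wins.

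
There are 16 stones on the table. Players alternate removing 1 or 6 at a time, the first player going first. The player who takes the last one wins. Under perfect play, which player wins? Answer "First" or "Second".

Second

Compute winning (W) and losing (L) positions by backward induction:
i:   0  1  2  3  4  5  6  7  8  9 10 11 12 13 14 15 16
     L  W  L  W  L  W  W  L  W  L  W  L  W  W  L  W  L
Position 16 is L, so the second player wins.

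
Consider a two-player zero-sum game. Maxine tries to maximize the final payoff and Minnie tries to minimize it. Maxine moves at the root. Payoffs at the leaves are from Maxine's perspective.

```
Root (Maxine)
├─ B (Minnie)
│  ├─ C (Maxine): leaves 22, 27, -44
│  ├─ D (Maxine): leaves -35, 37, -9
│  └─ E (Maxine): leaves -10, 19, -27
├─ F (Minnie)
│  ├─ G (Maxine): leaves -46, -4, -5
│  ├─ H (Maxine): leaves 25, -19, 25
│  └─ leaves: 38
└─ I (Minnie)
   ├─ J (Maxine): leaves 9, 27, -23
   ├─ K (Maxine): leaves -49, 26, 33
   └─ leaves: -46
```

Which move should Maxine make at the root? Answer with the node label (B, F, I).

B

C (Maxine): max(22, 27, -44) = 27
D (Maxine): max(-35, 37, -9) = 37
E (Maxine): max(-10, 19, -27) = 19
B (Minnie): min(27, 37, 19) = 19
G (Maxine): max(-46, -4, -5) = -4
H (Maxine): max(25, -19, 25) = 25
F (Minnie): min(-4, 25, 38) = -4
J (Maxine): max(9, 27, -23) = 27
K (Maxine): max(-49, 26, 33) = 33
I (Minnie): min(27, 33, -46) = -46
Root (Maxine): max(19, -4, -46) = 19
Maxine picks the child with the highest value: B (value 19).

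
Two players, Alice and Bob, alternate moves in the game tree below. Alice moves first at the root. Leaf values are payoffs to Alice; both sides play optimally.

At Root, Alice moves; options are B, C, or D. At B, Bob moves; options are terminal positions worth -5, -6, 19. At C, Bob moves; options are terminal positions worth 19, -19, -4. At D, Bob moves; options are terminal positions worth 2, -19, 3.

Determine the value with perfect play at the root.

-6

B (Bob): min(-5, -6, 19) = -6
C (Bob): min(19, -19, -4) = -19
D (Bob): min(2, -19, 3) = -19
Root (Alice): max(-6, -19, -19) = -6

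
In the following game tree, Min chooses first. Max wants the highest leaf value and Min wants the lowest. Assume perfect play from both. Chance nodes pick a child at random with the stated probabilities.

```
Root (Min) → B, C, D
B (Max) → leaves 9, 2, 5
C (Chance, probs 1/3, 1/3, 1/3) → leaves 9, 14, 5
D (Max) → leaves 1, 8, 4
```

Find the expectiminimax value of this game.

8

B (Max): max(9, 2, 5) = 9
C (Chance): 1/3·9 + 1/3·14 + 1/3·5 = 9.33
D (Max): max(1, 8, 4) = 8
Root (Min): min(9, 9.33, 8) = 8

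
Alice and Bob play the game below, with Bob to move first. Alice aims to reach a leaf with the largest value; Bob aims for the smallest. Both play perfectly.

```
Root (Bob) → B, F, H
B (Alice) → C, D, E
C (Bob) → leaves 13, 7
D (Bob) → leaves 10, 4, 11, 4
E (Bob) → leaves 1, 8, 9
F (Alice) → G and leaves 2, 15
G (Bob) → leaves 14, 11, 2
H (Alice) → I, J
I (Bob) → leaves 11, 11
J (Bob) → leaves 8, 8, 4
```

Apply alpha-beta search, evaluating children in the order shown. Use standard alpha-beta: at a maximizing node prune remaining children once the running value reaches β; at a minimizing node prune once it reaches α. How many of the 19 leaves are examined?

C [α=-∞,β=+∞]: v=7
D [α=7,β=+∞]: v=4 after child 2 ≤ α → α-cutoff, skip 2
E [α=7,β=+∞]: v=1 after child 1 ≤ α → α-cutoff, skip 2
B [α=-∞,β=+∞]: v=7
G [α=-∞,β=7]: v=2
F [α=-∞,β=7]: v=15
I [α=-∞,β=7]: v=11
H [α=-∞,β=7]: v=11 after child 1 ≥ β → β-cutoff, skip 1
Root [α=-∞,β=+∞]: v=7
Leaves evaluated: 12 of 19.

12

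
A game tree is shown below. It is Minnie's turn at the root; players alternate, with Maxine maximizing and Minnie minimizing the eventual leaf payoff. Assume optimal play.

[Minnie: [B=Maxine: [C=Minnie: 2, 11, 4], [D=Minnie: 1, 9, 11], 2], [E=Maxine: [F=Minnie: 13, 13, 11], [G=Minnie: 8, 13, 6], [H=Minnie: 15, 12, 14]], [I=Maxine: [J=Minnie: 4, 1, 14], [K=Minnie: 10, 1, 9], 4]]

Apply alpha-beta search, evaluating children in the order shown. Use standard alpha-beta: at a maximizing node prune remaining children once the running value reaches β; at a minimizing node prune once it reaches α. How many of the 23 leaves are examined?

14

C [α=-∞,β=+∞]: v=2
D [α=2,β=+∞]: v=1 after child 1 ≤ α → α-cutoff, skip 2
B [α=-∞,β=+∞]: v=2
F [α=-∞,β=2]: v=11
E [α=-∞,β=2]: v=11 after child 1 ≥ β → β-cutoff, skip 2
J [α=-∞,β=2]: v=1
K [α=1,β=2]: v=1 after child 2 ≤ α → α-cutoff, skip 1
I [α=-∞,β=2]: v=4
Root [α=-∞,β=+∞]: v=2
Leaves evaluated: 14 of 23.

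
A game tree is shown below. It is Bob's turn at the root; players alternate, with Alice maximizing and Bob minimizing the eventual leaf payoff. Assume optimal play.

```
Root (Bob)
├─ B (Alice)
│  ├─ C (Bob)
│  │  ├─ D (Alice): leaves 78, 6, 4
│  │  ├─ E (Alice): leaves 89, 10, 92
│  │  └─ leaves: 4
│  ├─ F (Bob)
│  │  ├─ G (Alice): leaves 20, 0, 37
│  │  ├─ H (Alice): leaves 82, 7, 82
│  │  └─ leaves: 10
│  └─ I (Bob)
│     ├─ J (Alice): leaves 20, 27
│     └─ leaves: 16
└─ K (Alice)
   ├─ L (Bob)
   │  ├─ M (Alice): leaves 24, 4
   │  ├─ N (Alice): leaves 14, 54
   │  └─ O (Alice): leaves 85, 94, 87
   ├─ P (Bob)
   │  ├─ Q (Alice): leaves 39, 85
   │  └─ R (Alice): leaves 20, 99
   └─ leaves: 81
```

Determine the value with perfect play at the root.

D (Alice): max(78, 6, 4) = 78
E (Alice): max(89, 10, 92) = 92
C (Bob): min(78, 92, 4) = 4
G (Alice): max(20, 0, 37) = 37
H (Alice): max(82, 7, 82) = 82
F (Bob): min(37, 82, 10) = 10
J (Alice): max(20, 27) = 27
I (Bob): min(27, 16) = 16
B (Alice): max(4, 10, 16) = 16
M (Alice): max(24, 4) = 24
N (Alice): max(14, 54) = 54
O (Alice): max(85, 94, 87) = 94
L (Bob): min(24, 54, 94) = 24
Q (Alice): max(39, 85) = 85
R (Alice): max(20, 99) = 99
P (Bob): min(85, 99) = 85
K (Alice): max(24, 85, 81) = 85
Root (Bob): min(16, 85) = 16

16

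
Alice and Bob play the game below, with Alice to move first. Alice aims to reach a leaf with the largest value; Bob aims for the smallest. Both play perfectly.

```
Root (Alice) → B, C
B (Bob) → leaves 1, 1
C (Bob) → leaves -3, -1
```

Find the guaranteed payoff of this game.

B (Bob): min(1, 1) = 1
C (Bob): min(-3, -1) = -3
Root (Alice): max(1, -3) = 1

1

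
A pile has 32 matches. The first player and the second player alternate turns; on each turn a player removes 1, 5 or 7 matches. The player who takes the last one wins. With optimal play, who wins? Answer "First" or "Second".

Second

Mark each pile size as W (mover wins) or L (mover loses):
i:   0  1  2  3  4  5  6  7  8  9 10 11 12 13 14 15 16 17 18 19 20 21 22 23 24 25 26 27 28 29 30 31 32
     L  W  L  W  L  W  L  W  L  W  L  W  L  W  L  W  L  W  L  W  L  W  L  W  L  W  L  W  L  W  L  W  L
Position 32 is L, so the second player wins.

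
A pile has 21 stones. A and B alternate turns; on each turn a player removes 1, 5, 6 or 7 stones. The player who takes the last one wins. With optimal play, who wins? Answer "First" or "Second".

First

i:   0  1  2  3  4  5  6  7  8  9 10 11 12 13 14 15 16 17 18 19 20 21
     L  W  L  W  L  W  W  W  W  W  W  W  L  W  L  W  L  W  W  W  W  W
Position 21 is W, so the first player wins.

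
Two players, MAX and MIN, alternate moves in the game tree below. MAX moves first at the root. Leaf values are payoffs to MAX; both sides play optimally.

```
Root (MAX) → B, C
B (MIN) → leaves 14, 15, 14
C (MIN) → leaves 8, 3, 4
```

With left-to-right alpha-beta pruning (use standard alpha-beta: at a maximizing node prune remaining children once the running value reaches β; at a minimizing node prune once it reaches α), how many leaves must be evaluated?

B [α=-∞,β=+∞]: v=14
C [α=14,β=+∞]: v=8 after child 1 ≤ α → α-cutoff, skip 2
Root [α=-∞,β=+∞]: v=14
Leaves evaluated: 4 of 6.

4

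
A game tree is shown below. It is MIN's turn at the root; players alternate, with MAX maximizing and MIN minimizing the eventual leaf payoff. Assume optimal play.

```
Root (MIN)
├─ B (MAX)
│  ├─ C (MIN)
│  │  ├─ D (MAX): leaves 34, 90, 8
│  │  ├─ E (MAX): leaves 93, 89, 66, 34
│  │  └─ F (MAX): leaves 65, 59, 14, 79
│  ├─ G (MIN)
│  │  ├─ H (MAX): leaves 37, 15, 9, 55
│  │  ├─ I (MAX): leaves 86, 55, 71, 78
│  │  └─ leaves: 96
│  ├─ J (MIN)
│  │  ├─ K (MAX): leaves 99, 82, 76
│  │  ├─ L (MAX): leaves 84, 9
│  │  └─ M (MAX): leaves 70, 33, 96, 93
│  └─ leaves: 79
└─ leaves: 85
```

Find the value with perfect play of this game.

84

D (MAX): max(34, 90, 8) = 90
E (MAX): max(93, 89, 66, 34) = 93
F (MAX): max(65, 59, 14, 79) = 79
C (MIN): min(90, 93, 79) = 79
H (MAX): max(37, 15, 9, 55) = 55
I (MAX): max(86, 55, 71, 78) = 86
G (MIN): min(55, 86, 96) = 55
K (MAX): max(99, 82, 76) = 99
L (MAX): max(84, 9) = 84
M (MAX): max(70, 33, 96, 93) = 96
J (MIN): min(99, 84, 96) = 84
B (MAX): max(79, 55, 84, 79) = 84
Root (MIN): min(84, 85) = 84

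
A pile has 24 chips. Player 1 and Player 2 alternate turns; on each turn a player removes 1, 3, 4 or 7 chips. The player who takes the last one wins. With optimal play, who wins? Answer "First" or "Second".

Compute winning (W) and losing (L) positions by backward induction:
i:   0  1  2  3  4  5  6  7  8  9 10 11 12 13 14 15 16 17 18 19 20 21 22 23 24
     L  W  L  W  W  W  W  W  L  W  L  W  W  W  W  W  L  W  L  W  W  W  W  W  L
Position 24 is L, so the second player wins.

Second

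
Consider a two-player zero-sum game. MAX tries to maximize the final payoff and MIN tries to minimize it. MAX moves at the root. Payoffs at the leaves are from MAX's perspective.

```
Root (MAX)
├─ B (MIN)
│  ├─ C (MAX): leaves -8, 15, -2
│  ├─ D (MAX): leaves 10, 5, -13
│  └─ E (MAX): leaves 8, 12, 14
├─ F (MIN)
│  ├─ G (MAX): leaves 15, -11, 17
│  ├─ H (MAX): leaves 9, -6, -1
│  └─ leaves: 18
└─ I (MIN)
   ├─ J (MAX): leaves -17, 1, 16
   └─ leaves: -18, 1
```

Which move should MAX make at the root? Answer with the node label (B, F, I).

C (MAX): max(-8, 15, -2) = 15
D (MAX): max(10, 5, -13) = 10
E (MAX): max(8, 12, 14) = 14
B (MIN): min(15, 10, 14) = 10
G (MAX): max(15, -11, 17) = 17
H (MAX): max(9, -6, -1) = 9
F (MIN): min(17, 9, 18) = 9
J (MAX): max(-17, 1, 16) = 16
I (MIN): min(16, -18, 1) = -18
Root (MAX): max(10, 9, -18) = 10
MAX picks the child with the highest value: B (value 10).

B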